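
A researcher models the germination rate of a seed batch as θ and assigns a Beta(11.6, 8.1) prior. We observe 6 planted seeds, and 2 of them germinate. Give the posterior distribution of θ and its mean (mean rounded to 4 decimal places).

Posterior: Beta(13.6, 12.1); mean ≈ 0.5292

The binomial likelihood is conjugate to the Beta prior: with 2 successes and 4 failures, the posterior is Beta(11.6+2, 8.1+4) = Beta(13.6, 12.1).
Posterior mean = α/(α+β) = 13.6/25.7 = 0.5292.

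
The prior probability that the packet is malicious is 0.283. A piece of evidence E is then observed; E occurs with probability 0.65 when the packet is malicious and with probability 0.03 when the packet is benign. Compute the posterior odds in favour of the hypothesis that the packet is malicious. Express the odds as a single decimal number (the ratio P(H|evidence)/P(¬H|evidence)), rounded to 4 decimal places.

Prior odds = 0.283/(1−0.283) = 0.39470. In log-odds, ln(0.39470) = -0.92963.
Add log likelihood ratio: ln(21.667) = 3.0758.
Posterior log-odds = 2.1461, so posterior odds = exp(2.1461) = 8.5518.

Posterior odds ≈ 8.5518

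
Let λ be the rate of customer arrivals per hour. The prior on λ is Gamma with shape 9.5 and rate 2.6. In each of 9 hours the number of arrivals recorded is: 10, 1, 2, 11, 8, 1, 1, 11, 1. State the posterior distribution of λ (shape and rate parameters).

Total count ∑xᵢ = 46 over n = 9 hours.
Gamma is conjugate to the Poisson likelihood: posterior is Gamma(shape = 9.5+46 = 55.5, rate = 2.6+9 = 11.6).

Posterior: Gamma(shape=55.5, rate=11.6)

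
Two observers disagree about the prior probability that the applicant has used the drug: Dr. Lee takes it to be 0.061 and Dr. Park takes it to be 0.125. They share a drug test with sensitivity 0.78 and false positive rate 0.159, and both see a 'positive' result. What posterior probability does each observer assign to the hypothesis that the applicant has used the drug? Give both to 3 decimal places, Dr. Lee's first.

The likelihood ratio for a 'positive' result is 0.78/0.159 = 4.9057.
Dr. Lee: prior odds 0.061/0.939 = 0.064963; posterior odds 0.31869; posterior probability 0.242.
Dr. Park: prior odds 0.125/0.875 = 0.14286; posterior odds 0.70081; posterior probability 0.412.

Dr. Lee: 0.242; Dr. Park: 0.412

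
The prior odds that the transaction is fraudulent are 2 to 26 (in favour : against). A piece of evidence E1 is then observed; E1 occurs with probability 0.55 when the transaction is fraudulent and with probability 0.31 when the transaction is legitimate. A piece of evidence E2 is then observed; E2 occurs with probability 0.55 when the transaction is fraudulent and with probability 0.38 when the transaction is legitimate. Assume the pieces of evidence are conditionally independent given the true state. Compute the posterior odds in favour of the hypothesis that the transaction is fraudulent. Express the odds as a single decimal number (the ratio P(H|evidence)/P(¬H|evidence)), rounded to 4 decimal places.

Posterior odds ≈ 0.1975

Prior odds = 2/26 = 0.076923.
Likelihood ratio for E1 = 0.55/0.31 = 1.7742.
Likelihood ratio for E2 = 0.55/0.38 = 1.4474.
Posterior odds = prior odds × LR₁ × LR₂ = 0.19753.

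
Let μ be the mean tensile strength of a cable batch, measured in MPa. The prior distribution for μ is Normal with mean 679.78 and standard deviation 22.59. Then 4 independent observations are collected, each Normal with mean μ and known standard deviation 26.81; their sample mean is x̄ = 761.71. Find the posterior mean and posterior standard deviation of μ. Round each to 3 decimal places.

Prior precision 1/τ₀² = 1/22.59² = 0.00195960; data precision n/σ² = 4/26.81² = 0.00556502.
Posterior precision = 0.00195960 + 0.00556502 = 0.00752462, giving posterior SD = 1/√0.00752462 = 11.528.
Posterior mean = (0.00195960·679.78 + 0.00556502·761.71) / 0.00752462 = 740.373.

Posterior mean ≈ 740.373; posterior SD ≈ 11.528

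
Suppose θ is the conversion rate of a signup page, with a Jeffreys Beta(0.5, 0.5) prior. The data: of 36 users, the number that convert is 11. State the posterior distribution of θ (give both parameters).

The binomial likelihood is conjugate to the Beta prior: with 11 successes and 25 failures, the posterior is Beta(0.5+11, 0.5+25) = Beta(11.5, 25.5).

Posterior: Beta(11.5, 25.5)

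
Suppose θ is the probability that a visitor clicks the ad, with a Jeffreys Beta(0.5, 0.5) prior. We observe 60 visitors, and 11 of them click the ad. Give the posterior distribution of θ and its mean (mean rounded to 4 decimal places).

The binomial likelihood is conjugate to the Beta prior: with 11 successes and 49 failures, the posterior is Beta(0.5+11, 0.5+49) = Beta(11.5, 49.5).
Posterior mean = α/(α+β) = 11.5/61 = 0.1885.

Posterior: Beta(11.5, 49.5); mean ≈ 0.1885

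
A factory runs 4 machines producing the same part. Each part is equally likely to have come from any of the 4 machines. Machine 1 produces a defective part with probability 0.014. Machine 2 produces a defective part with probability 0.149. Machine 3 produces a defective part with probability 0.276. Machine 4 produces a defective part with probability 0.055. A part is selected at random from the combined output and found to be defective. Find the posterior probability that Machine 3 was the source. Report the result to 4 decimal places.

Posterior probability ≈ 0.5587

Tabulate prior·likelihood by source: [1] prior 0.25, lik 0.014, product 0.003500; [2] prior 0.25, lik 0.149, product 0.03725; [3] prior 0.25, lik 0.276, product 0.06900; [4] prior 0.25, lik 0.055, product 0.01375.
Normalizing constant = 0.12350; the posterior for Machine 3 is its product over the sum, 0.06900/0.12350 = 0.5587.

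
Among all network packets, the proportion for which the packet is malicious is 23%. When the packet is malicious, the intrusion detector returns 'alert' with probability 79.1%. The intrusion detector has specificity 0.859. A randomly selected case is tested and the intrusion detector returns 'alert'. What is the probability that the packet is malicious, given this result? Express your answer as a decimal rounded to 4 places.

P(H | E) ≈ 0.6263

Let H be the event that the packet is malicious. P(H) = 0.23, so P(¬H) = 0.77. With E the 'alert' result, P(E|H) = 0.791 and P(E|¬H) = 0.141.
P(E) = 0.791·0.23 + 0.141·0.77 = 0.18193 + 0.10857 = 0.29050.
By Bayes' theorem, P(H|E) = 0.18193 / 0.29050 = 0.6263.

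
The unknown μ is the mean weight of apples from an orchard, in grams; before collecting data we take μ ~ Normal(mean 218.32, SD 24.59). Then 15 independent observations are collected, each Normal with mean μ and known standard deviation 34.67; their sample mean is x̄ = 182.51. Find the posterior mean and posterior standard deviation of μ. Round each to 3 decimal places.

Posterior mean ≈ 186.700; posterior SD ≈ 8.412

With known σ, the Normal prior is conjugate. Weight on the data is w = (n/σ²)/(n/σ² + 1/τ₀²) = 0.0124791/(0.0124791+0.00165380) = 0.88298.
Posterior mean = w·x̄ + (1−w)·μ₀ = 0.88298·182.51 + 0.11702·218.32 = 186.700. Posterior variance = 1/(0.0124791+0.00165380) = 70.7568, so SD = 8.412.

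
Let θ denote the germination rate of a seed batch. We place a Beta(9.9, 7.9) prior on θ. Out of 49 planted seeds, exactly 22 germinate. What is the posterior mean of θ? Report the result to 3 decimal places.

Observing 22 successes and 27 failures updates Beta(9.9, 7.9) by adding the success and failure counts to the two shape parameters: α = 9.9+22 = 31.9, β = 7.9+27 = 34.9.
E[θ | data] = 31.9/(31.9+34.9) = 0.478.

Posterior mean ≈ 0.478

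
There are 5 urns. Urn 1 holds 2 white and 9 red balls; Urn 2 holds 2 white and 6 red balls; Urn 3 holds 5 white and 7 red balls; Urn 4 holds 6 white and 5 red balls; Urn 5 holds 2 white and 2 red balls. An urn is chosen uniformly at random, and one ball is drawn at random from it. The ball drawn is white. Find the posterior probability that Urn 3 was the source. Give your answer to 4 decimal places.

P(white|Urn 1) = 0.1818; P(white|Urn 2) = 0.25; P(white|Urn 3) = 0.4167; P(white|Urn 4) = 0.5455; P(white|Urn 5) = 0.5.
Prior × likelihood for each source: 0.2·0.1818=0.03636, 0.2·0.25=0.05000, 0.2·0.4167=0.08333, 0.2·0.5455=0.1091, 0.2·0.5=0.1000. Summing gives P(white) = 0.37879.
P(Urn 3 | white) = 0.08333 / 0.37879 = 0.2200.

Posterior probability ≈ 0.2200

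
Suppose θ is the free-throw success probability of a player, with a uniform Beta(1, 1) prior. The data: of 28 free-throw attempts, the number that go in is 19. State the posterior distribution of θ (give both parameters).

The binomial likelihood is conjugate to the Beta prior: with 19 successes and 9 failures, the posterior is Beta(1+19, 1+9) = Beta(20, 10).

Posterior: Beta(20, 10)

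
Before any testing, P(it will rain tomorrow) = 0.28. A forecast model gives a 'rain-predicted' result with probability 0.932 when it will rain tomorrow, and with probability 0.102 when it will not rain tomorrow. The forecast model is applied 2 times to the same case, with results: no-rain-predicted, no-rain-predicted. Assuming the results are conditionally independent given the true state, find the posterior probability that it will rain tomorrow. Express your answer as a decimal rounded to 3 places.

Posterior P(H) ≈ 0.002

Let H be the event that it will rain tomorrow; start with P(H) = 0.28. P('rain-predicted'|H) = 0.932, P('rain-predicted'|¬H) = 0.102.
Update on result 1 ('no-rain-predicted'): P(H) ← 0.068·0.2800 / (0.068·0.2800 + 0.898·0.7200) = 0.019040/0.66560 = 0.0286.
Update on result 2 ('no-rain-predicted'): P(H) ← 0.068·0.0286 / (0.068·0.0286 + 0.898·0.9714) = 0.0019452/0.87426 = 0.0022.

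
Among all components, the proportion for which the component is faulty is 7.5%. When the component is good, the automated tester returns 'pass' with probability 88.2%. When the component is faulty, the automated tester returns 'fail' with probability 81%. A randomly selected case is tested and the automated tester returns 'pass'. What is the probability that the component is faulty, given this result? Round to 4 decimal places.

Write H for 'the component is faulty'. Prior odds H:¬H = 0.075/0.925 = 0.081081. For the 'pass' outcome, the likelihood ratio is 0.19/0.882 = 0.21542.
Posterior odds = 0.081081 × 0.21542 = 0.017466, so P(H|E) = 0.017466/(1+0.017466) = 0.0172.

P(H | E) ≈ 0.0172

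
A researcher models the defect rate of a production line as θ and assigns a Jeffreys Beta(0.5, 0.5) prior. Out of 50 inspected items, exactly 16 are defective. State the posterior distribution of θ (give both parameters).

Observing 16 successes and 34 failures updates Beta(0.5, 0.5) by adding the success and failure counts to the two shape parameters: α = 0.5+16 = 16.5, β = 0.5+34 = 34.5.

Posterior: Beta(16.5, 34.5)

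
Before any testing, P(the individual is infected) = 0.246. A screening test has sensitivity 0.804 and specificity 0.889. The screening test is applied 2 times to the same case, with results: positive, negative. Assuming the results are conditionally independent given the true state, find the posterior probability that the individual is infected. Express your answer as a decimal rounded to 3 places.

Let H be the event that the individual is infected; start with P(H) = 0.246. P('positive'|H) = 0.804, P('positive'|¬H) = 0.111.
Update on result 1 ('positive'): P(H) ← 0.804·0.2460 / (0.804·0.2460 + 0.111·0.7540) = 0.19778/0.28148 = 0.7027.
Update on result 2 ('negative'): P(H) ← 0.196·0.7027 / (0.196·0.7027 + 0.889·0.2973) = 0.13772/0.40205 = 0.3425.

Posterior P(H) ≈ 0.343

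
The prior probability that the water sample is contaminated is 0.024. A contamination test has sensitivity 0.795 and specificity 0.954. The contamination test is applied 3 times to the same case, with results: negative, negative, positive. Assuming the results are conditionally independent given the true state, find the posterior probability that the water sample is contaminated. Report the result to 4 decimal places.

Let H be the event that the water sample is contaminated; start with P(H) = 0.024. P('positive'|H) = 0.795, P('positive'|¬H) = 0.046.
Update on result 1 ('negative'): P(H) ← 0.205·0.0240 / (0.205·0.0240 + 0.954·0.9760) = 0.0049200/0.93602 = 0.0053.
Update on result 2 ('negative'): P(H) ← 0.205·0.0053 / (0.205·0.0053 + 0.954·0.9947) = 0.0010775/0.95006 = 0.0011.
Update on result 3 ('positive'): P(H) ← 0.795·0.0011 / (0.795·0.0011 + 0.046·0.9989) = 0.00090167/0.046849 = 0.0192.

Posterior P(H) ≈ 0.0192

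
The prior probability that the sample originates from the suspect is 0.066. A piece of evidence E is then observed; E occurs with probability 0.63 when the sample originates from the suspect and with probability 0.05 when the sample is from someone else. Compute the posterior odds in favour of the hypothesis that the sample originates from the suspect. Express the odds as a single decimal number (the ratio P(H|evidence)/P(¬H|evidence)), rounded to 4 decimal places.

Posterior odds ≈ 0.8904

Prior odds = 0.066/(1−0.066) = 0.070664.
Likelihood ratio for E = 0.63/0.05 = 12.600.
Posterior odds = prior odds × LR = 0.89036.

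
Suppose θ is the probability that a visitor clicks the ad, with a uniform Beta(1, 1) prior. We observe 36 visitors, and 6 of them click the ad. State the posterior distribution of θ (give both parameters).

Posterior: Beta(7, 31)

Observing 6 successes and 30 failures updates Beta(1, 1) by adding the success and failure counts to the two shape parameters: α = 1+6 = 7, β = 1+30 = 31.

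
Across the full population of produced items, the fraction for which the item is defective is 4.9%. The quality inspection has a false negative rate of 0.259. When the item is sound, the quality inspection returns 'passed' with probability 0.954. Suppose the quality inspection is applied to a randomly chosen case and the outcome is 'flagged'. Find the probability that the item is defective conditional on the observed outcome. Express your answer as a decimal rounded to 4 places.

P(H | E) ≈ 0.4536

Write H for 'the item is defective'. Prior odds H:¬H = 0.049/0.951 = 0.051525. For the 'flagged' outcome, the likelihood ratio is 0.741/0.046 = 16.109.
Posterior odds = 0.051525 × 16.109 = 0.83000, so P(H|E) = 0.83000/(1+0.83000) = 0.4536.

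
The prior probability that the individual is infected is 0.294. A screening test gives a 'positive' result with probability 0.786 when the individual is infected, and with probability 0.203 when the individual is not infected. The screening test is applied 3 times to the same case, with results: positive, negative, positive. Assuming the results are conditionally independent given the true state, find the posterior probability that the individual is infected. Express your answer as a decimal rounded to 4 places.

Posterior P(H) ≈ 0.6263

With H the event that the individual is infected, the joint likelihood of the observed sequence is P(data|H) = 0.786·0.214·0.786 = 0.13221 and P(data|¬H) = 0.203·0.797·0.203 = 0.032844.
Bayes: P(H|data) = 0.294·0.13221 / (0.294·0.13221 + 0.706·0.032844) = 0.038869/0.062057 = 0.6263.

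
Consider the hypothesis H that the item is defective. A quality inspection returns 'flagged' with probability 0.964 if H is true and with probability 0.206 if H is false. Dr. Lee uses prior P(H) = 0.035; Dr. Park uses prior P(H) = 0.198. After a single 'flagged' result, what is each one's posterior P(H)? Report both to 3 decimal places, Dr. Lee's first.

Dr. Lee: 0.145; Dr. Park: 0.536

The likelihood ratio for a 'flagged' result is 0.964/0.206 = 4.6796.
Dr. Lee: prior odds 0.035/0.965 = 0.036269; posterior odds 0.16973; posterior probability 0.145.
Dr. Park: prior odds 0.198/0.802 = 0.24688; posterior odds 1.1553; posterior probability 0.536.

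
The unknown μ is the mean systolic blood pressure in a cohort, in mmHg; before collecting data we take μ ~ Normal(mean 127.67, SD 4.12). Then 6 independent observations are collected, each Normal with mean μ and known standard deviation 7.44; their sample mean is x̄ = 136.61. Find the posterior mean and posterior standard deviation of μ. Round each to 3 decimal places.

Posterior mean ≈ 133.462; posterior SD ≈ 2.445

Prior precision 1/τ₀² = 1/4.12² = 0.0589122; data precision n/σ² = 6/7.44² = 0.108394.
Posterior precision = 0.0589122 + 0.108394 = 0.167306, giving posterior SD = 1/√0.167306 = 2.445.
Posterior mean = (0.0589122·127.67 + 0.108394·136.61) / 0.167306 = 133.462.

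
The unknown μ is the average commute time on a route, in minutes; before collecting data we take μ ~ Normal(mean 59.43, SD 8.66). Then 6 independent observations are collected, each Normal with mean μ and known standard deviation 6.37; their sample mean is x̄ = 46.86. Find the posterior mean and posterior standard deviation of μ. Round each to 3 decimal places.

Posterior mean ≈ 47.900; posterior SD ≈ 2.491

Prior precision 1/τ₀² = 1/8.66² = 0.0133341; data precision n/σ² = 6/6.37² = 0.147867.
Posterior precision = 0.0133341 + 0.147867 = 0.161201, giving posterior SD = 1/√0.161201 = 2.491.
Posterior mean = (0.0133341·59.43 + 0.147867·46.86) / 0.161201 = 47.900.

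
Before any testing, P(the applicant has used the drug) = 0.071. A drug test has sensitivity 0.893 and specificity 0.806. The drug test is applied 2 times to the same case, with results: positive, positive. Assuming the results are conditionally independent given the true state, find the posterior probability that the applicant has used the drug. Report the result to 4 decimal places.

Let H be the event that the applicant has used the drug; start with P(H) = 0.071. P('positive'|H) = 0.893, P('positive'|¬H) = 0.194.
Update on result 1 ('positive'): P(H) ← 0.893·0.0710 / (0.893·0.0710 + 0.194·0.9290) = 0.063403/0.24363 = 0.2602.
Update on result 2 ('positive'): P(H) ← 0.893·0.2602 / (0.893·0.2602 + 0.194·0.7398) = 0.23240/0.37591 = 0.6182.

Posterior P(H) ≈ 0.6182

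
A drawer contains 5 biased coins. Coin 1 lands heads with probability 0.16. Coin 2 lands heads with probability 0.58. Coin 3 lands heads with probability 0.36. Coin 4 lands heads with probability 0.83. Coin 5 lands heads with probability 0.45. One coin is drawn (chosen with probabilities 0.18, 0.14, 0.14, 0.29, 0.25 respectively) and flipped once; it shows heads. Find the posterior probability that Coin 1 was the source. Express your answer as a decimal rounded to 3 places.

Posterior probability ≈ 0.056

Tabulate prior·likelihood by source: [1] prior 0.18, lik 0.16, product 0.02880; [2] prior 0.14, lik 0.58, product 0.08120; [3] prior 0.14, lik 0.36, product 0.05040; [4] prior 0.29, lik 0.83, product 0.2407; [5] prior 0.25, lik 0.45, product 0.1125.
Normalizing constant = 0.51360; the posterior for Coin 1 is its product over the sum, 0.02880/0.51360 = 0.056.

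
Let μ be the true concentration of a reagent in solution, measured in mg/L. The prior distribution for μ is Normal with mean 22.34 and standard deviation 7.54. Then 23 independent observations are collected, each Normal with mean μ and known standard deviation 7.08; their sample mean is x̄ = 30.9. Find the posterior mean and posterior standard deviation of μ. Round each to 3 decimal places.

Posterior mean ≈ 30.584; posterior SD ≈ 1.449

Prior precision 1/τ₀² = 1/7.54² = 0.0175897; data precision n/σ² = 23/7.08² = 0.458840.
Posterior precision = 0.0175897 + 0.458840 = 0.476430, giving posterior SD = 1/√0.476430 = 1.449.
Posterior mean = (0.0175897·22.34 + 0.458840·30.9) / 0.476430 = 30.584.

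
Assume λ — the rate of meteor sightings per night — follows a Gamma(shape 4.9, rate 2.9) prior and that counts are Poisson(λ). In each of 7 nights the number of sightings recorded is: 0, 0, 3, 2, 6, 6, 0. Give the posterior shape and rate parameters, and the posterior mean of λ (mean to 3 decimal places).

Posterior: Gamma(shape=21.9, rate=9.9); mean ≈ 2.212

Total count ∑xᵢ = 17 over n = 7 nights.
Gamma is conjugate to the Poisson likelihood: posterior is Gamma(shape = 4.9+17 = 21.9, rate = 2.9+7 = 9.9).
E[λ | data] = 21.9/9.9 = 2.212.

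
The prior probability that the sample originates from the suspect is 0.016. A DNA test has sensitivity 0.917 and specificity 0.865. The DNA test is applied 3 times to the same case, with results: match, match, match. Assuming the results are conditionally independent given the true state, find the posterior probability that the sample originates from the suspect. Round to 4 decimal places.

With H the event that the sample originates from the suspect, the joint likelihood of the observed sequence is P(data|H) = 0.917·0.917·0.917 = 0.77110 and P(data|¬H) = 0.135·0.135·0.135 = 0.0024604.
Bayes: P(H|data) = 0.016·0.77110 / (0.016·0.77110 + 0.984·0.0024604) = 0.012338/0.014759 = 0.8360.

Posterior P(H) ≈ 0.8360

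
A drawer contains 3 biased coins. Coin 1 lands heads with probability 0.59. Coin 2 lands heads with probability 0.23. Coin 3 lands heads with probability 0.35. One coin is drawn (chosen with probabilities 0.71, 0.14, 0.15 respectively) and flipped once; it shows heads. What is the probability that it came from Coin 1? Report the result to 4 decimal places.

Posterior probability ≈ 0.8318

P(heads|C1) = 0.59; P(heads|C2) = 0.23; P(heads|C3) = 0.35.
Prior × likelihood for each source: 0.71·0.59=0.4189, 0.14·0.23=0.03220, 0.15·0.35=0.05250. Summing gives P(heads) = 0.50360.
P(Coin 1 | heads) = 0.4189 / 0.50360 = 0.8318.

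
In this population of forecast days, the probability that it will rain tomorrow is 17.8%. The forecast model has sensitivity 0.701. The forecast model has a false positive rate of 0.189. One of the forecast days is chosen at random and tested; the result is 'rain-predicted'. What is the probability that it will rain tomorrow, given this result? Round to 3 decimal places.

P(H | E) ≈ 0.445

Let H be the event that it will rain tomorrow. P(H) = 0.178, so P(¬H) = 0.822. With E the 'rain-predicted' result, P(E|H) = 0.701 and P(E|¬H) = 0.189.
P(E) = 0.701·0.178 + 0.189·0.822 = 0.12478 + 0.15536 = 0.28014.
By Bayes' theorem, P(H|E) = 0.12478 / 0.28014 = 0.445.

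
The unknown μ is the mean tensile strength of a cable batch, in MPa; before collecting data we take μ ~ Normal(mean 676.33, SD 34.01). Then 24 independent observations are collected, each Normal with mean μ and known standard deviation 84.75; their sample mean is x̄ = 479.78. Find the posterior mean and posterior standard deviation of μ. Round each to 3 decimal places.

Posterior mean ≈ 520.181; posterior SD ≈ 15.419

Prior precision 1/τ₀² = 1/34.01² = 0.00086454; data precision n/σ² = 24/84.75² = 0.00334143.
Posterior precision = 0.00086454 + 0.00334143 = 0.00420597, giving posterior SD = 1/√0.00420597 = 15.419.
Posterior mean = (0.00086454·676.33 + 0.00334143·479.78) / 0.00420597 = 520.181.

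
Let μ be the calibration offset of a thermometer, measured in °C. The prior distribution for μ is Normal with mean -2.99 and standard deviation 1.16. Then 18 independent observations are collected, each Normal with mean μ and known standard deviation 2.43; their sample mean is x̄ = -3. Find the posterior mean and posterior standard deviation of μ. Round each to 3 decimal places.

With known σ, the Normal prior is conjugate. Weight on the data is w = (n/σ²)/(n/σ² + 1/τ₀²) = 3.04832/(3.04832+0.743163) = 0.80399.
Posterior mean = w·x̄ + (1−w)·μ₀ = 0.80399·-3 + 0.19601·-2.99 = -2.998. Posterior variance = 1/(3.04832+0.743163) = 0.263749, so SD = 0.514.

Posterior mean ≈ -2.998; posterior SD ≈ 0.514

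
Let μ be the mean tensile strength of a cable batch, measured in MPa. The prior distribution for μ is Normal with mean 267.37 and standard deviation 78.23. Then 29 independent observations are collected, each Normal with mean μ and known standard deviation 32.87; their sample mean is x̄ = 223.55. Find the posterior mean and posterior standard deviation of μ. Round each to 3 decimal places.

Prior precision 1/τ₀² = 1/78.23² = 0.00016340; data precision n/σ² = 29/32.87² = 0.0268410.
Posterior precision = 0.00016340 + 0.0268410 = 0.0270044, giving posterior SD = 1/√0.0270044 = 6.085.
Posterior mean = (0.00016340·267.37 + 0.0268410·223.55) / 0.0270044 = 223.815.

Posterior mean ≈ 223.815; posterior SD ≈ 6.085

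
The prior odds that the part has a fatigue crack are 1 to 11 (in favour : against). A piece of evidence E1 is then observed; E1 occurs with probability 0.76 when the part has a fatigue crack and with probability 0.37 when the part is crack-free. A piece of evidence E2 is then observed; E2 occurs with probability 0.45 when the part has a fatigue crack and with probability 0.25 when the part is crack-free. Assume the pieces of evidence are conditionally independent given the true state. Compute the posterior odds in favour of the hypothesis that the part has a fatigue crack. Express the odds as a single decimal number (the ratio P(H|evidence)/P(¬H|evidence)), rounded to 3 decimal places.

Posterior odds ≈ 0.336

Prior odds = 1/11 = 0.090909.
Likelihood ratio for E1 = 0.76/0.37 = 2.0541.
Likelihood ratio for E2 = 0.45/0.25 = 1.8000.
Posterior odds = prior odds × LR₁ × LR₂ = 0.33612.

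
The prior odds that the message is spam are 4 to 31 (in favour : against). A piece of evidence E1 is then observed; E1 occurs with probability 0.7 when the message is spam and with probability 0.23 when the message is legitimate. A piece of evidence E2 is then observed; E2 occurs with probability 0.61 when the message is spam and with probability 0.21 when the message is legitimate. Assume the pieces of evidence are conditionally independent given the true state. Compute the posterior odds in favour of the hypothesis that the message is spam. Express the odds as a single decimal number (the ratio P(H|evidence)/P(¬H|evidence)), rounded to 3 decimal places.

Prior odds = 4/31 = 0.12903. In log-odds, ln(0.12903) = -2.0477.
Add log likelihood ratios: ln(3.0435) + ln(2.9048) = 2.1794.
Posterior log-odds = 0.13166, so posterior odds = exp(0.13166) = 1.1407.

Posterior odds ≈ 1.141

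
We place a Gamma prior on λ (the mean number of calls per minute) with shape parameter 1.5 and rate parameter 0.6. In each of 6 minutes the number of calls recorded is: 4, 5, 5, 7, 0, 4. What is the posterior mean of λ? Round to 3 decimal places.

Total count ∑xᵢ = 25 over n = 6 minutes.
Gamma is conjugate to the Poisson likelihood: posterior is Gamma(shape = 1.5+25 = 26.5, rate = 0.6+6 = 6.6).
Posterior mean = shape/rate = 26.5/6.6 = 4.015.

Posterior mean ≈ 4.015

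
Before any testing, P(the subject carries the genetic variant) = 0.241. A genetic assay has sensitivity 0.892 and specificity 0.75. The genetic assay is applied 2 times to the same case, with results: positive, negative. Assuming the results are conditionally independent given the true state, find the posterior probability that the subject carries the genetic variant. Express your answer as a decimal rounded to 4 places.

Let H be the event that the subject carries the genetic variant; start with P(H) = 0.241. P('positive'|H) = 0.892, P('positive'|¬H) = 0.25.
Update on result 1 ('positive'): P(H) ← 0.892·0.2410 / (0.892·0.2410 + 0.25·0.7590) = 0.21497/0.40472 = 0.5312.
Update on result 2 ('negative'): P(H) ← 0.108·0.5312 / (0.108·0.5312 + 0.75·0.4688) = 0.057365/0.40900 = 0.1403.

Posterior P(H) ≈ 0.1403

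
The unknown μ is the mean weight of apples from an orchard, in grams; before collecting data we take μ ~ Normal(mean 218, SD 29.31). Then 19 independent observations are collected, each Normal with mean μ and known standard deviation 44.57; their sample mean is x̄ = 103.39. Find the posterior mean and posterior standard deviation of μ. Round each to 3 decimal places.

Posterior mean ≈ 115.825; posterior SD ≈ 9.654

With known σ, the Normal prior is conjugate. Weight on the data is w = (n/σ²)/(n/σ² + 1/τ₀²) = 0.00956463/(0.00956463+0.00116404) = 0.89150.
Posterior mean = w·x̄ + (1−w)·μ₀ = 0.89150·103.39 + 0.10850·218 = 115.825. Posterior variance = 1/(0.00956463+0.00116404) = 93.2082, so SD = 9.654.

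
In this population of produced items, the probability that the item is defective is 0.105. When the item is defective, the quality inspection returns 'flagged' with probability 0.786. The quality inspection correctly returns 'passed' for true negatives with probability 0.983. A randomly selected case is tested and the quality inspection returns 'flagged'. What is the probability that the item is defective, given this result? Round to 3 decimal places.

Let H be the event that the item is defective. P(H) = 0.105, so P(¬H) = 0.895. With E the 'flagged' result, P(E|H) = 0.786 and P(E|¬H) = 0.017.
P(E) = 0.786·0.105 + 0.017·0.895 = 0.082530 + 0.015215 = 0.097745.
By Bayes' theorem, P(H|E) = 0.082530 / 0.097745 = 0.844.

P(H | E) ≈ 0.844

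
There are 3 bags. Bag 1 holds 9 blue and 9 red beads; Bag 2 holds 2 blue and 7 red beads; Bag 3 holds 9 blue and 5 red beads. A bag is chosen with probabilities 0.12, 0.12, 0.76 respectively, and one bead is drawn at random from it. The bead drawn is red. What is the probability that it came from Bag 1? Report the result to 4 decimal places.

P(red|Bag 1) = 0.5; P(red|Bag 2) = 0.7778; P(red|Bag 3) = 0.3571.
Prior × likelihood for each source: 0.12·0.5=0.06000, 0.12·0.7778=0.09333, 0.76·0.3571=0.2714. Summing gives P(red) = 0.42476.
P(Bag 1 | red) = 0.06000 / 0.42476 = 0.1413.

Posterior probability ≈ 0.1413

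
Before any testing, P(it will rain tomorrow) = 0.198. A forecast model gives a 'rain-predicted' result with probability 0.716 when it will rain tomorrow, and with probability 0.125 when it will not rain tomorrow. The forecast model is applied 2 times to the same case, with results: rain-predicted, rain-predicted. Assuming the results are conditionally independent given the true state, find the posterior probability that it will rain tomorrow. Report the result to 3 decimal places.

Posterior P(H) ≈ 0.890

With H the event that it will rain tomorrow, the joint likelihood of the observed sequence is P(data|H) = 0.716·0.716 = 0.51266 and P(data|¬H) = 0.125·0.125 = 0.015625.
Bayes: P(H|data) = 0.198·0.51266 / (0.198·0.51266 + 0.802·0.015625) = 0.10151/0.11404 = 0.8901.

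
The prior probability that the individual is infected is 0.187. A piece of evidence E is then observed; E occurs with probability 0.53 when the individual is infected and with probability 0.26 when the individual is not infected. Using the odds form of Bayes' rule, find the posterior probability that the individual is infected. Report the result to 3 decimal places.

Posterior probability ≈ 0.319

Prior odds = 0.187/(1−0.187) = 0.23001.
Likelihood ratio for E = 0.53/0.26 = 2.0385.
Posterior odds = prior odds × LR = 0.46887.
Posterior probability = odds/(1+odds) = 0.46887/1.4689 = 0.319.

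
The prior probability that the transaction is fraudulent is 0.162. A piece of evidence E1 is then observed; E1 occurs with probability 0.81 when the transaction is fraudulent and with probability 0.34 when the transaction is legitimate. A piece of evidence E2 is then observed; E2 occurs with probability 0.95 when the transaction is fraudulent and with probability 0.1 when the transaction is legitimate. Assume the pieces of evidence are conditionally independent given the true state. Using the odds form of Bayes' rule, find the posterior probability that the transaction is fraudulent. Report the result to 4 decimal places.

Posterior probability ≈ 0.8140

Prior odds = 0.162/(1−0.162) = 0.19332.
Likelihood ratio for E1 = 0.81/0.34 = 2.3824.
Likelihood ratio for E2 = 0.95/0.1 = 9.5000.
Posterior odds = prior odds × LR₁ × LR₂ = 4.3752.
Posterior probability = odds/(1+odds) = 4.3752/5.3752 = 0.8140.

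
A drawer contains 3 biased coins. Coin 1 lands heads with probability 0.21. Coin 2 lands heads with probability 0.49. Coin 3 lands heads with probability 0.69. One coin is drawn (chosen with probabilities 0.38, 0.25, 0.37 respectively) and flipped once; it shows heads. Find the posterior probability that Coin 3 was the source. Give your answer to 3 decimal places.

Posterior probability ≈ 0.558

P(heads|C1) = 0.21; P(heads|C2) = 0.49; P(heads|C3) = 0.69.
Prior × likelihood for each source: 0.38·0.21=0.07980, 0.25·0.49=0.1225, 0.37·0.69=0.2553. Summing gives P(heads) = 0.45760.
P(Coin 3 | heads) = 0.2553 / 0.45760 = 0.558.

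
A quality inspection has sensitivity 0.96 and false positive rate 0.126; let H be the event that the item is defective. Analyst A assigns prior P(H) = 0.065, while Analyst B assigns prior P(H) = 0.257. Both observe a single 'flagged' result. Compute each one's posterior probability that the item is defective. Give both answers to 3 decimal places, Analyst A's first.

Analyst A: 0.346; Analyst B: 0.725

P('+'|H) = 0.96, P('+'|¬H) = 0.126.
Analyst A: numerator 0.96·0.065 = 0.062400; evidence = 0.062400+0.126·0.935 = 0.18021; posterior = 0.346.
Analyst B: numerator 0.96·0.257 = 0.24672; evidence = 0.24672+0.126·0.743 = 0.34034; posterior = 0.725.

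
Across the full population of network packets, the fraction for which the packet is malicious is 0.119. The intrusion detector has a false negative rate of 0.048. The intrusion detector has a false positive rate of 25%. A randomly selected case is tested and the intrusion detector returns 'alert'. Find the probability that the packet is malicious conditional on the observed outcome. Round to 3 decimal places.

P(H | E) ≈ 0.340

Write H for 'the packet is malicious'. Prior odds H:¬H = 0.119/0.881 = 0.13507. For the 'alert' outcome, the likelihood ratio is 0.952/0.25 = 3.8080.
Posterior odds = 0.13507 × 3.8080 = 0.51436, so P(H|E) = 0.51436/(1+0.51436) = 0.340.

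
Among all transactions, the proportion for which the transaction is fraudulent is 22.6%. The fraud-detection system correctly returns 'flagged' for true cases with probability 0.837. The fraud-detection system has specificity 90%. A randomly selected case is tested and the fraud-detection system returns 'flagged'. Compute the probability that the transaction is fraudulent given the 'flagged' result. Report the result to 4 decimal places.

P(H | E) ≈ 0.7096

Write H for 'the transaction is fraudulent'. Prior odds H:¬H = 0.226/0.774 = 0.29199. For the 'flagged' outcome, the likelihood ratio is 0.837/0.1 = 8.3700.
Posterior odds = 0.29199 × 8.3700 = 2.4440, so P(H|E) = 2.4440/(1+2.4440) = 0.7096.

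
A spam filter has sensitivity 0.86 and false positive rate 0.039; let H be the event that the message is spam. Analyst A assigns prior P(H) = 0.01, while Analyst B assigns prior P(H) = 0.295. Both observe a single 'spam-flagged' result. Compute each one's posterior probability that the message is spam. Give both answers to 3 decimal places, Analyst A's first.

P('+'|H) = 0.86, P('+'|¬H) = 0.039.
Analyst A: numerator 0.86·0.01 = 0.0086000; evidence = 0.0086000+0.039·0.99 = 0.047210; posterior = 0.182.
Analyst B: numerator 0.86·0.295 = 0.25370; evidence = 0.25370+0.039·0.705 = 0.28119; posterior = 0.902.

Analyst A: 0.182; Analyst B: 0.902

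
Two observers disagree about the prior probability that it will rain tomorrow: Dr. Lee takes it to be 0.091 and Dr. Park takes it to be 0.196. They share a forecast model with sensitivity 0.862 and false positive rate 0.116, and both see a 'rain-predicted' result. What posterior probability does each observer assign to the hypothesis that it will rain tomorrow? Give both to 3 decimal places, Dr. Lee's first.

The likelihood ratio for a 'rain-predicted' result is 0.862/0.116 = 7.4310.
Dr. Lee: prior odds 0.091/0.909 = 0.10011; posterior odds 0.74392; posterior probability 0.427.
Dr. Park: prior odds 0.196/0.804 = 0.24378; posterior odds 1.8115; posterior probability 0.644.

Dr. Lee: 0.427; Dr. Park: 0.644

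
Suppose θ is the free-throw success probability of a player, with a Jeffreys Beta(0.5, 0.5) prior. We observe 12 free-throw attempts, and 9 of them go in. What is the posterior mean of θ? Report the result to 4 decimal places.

Posterior mean ≈ 0.7308

Observing 9 successes and 3 failures updates Beta(0.5, 0.5) by adding the success and failure counts to the two shape parameters: α = 0.5+9 = 9.5, β = 0.5+3 = 3.5.
E[θ | data] = 9.5/(9.5+3.5) = 0.7308.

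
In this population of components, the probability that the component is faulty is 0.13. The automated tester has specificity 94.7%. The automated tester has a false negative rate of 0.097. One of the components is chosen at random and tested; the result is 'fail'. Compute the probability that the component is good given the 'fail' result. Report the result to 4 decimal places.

Write H for 'the component is faulty'. Prior odds H:¬H = 0.13/0.87 = 0.14943. For the 'fail' outcome, the likelihood ratio is 0.903/0.053 = 17.038.
Posterior odds = 0.14943 × 17.038 = 2.5459, so P(H|E) = 2.5459/(1+2.5459) = 0.7180. Then P(¬H|E) = 1 − 0.7180 = 0.2820.

P(¬H | E) ≈ 0.2820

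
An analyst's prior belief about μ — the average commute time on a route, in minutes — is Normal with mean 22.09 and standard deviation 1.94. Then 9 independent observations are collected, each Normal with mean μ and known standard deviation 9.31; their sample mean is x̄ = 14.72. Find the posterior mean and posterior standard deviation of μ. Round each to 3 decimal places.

Prior precision 1/τ₀² = 1/1.94² = 0.265703; data precision n/σ² = 9/9.31² = 0.103835.
Posterior precision = 0.265703 + 0.103835 = 0.369538, giving posterior SD = 1/√0.369538 = 1.645.
Posterior mean = (0.265703·22.09 + 0.103835·14.72) / 0.369538 = 20.019.

Posterior mean ≈ 20.019; posterior SD ≈ 1.645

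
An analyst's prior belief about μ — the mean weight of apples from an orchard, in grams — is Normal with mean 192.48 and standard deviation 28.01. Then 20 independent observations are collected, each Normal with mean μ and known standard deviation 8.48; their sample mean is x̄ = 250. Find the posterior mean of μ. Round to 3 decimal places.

Posterior mean ≈ 249.738

Prior precision 1/τ₀² = 1/28.01² = 0.00127460; data precision n/σ² = 20/8.48² = 0.278124.
Posterior precision = 0.00127460 + 0.278124 = 0.279398.
Posterior mean = (0.00127460·192.48 + 0.278124·250) / 0.279398 = 249.738.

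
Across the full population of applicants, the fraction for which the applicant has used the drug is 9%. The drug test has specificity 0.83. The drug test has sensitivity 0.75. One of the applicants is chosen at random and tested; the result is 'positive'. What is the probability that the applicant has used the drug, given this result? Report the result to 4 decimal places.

Write H for 'the applicant has used the drug'. Prior odds H:¬H = 0.09/0.91 = 0.098901. For the 'positive' outcome, the likelihood ratio is 0.75/0.17 = 4.4118.
Posterior odds = 0.098901 × 4.4118 = 0.43633, so P(H|E) = 0.43633/(1+0.43633) = 0.3038.

P(H | E) ≈ 0.3038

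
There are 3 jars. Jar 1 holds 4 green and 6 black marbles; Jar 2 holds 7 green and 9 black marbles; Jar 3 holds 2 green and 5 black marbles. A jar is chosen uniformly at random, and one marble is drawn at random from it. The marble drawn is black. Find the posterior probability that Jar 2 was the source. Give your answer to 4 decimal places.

P(black|Jar 1) = 0.6; P(black|Jar 2) = 0.5625; P(black|Jar 3) = 0.7143.
Prior × likelihood for each source: 0.333333·0.6=0.2000, 0.333333·0.5625=0.1875, 0.333333·0.7143=0.2381. Summing gives P(black) = 0.62560.
P(Jar 2 | black) = 0.1875 / 0.62560 = 0.2997.

Posterior probability ≈ 0.2997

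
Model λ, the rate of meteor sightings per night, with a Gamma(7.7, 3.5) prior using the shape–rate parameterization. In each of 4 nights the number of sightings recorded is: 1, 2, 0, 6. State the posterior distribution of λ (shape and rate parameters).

Posterior: Gamma(shape=16.7, rate=7.5)

The Poisson likelihood adds the total count to the shape and the number of exposure periods to the rate. Here ∑xᵢ = 9 and n = 4, so shape 7.7→16.7 and rate 3.5→7.5.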